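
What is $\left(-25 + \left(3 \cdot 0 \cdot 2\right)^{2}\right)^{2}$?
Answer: $625$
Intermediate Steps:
$\left(-25 + \left(3 \cdot 0 \cdot 2\right)^{2}\right)^{2} = \left(-25 + \left(0 \cdot 2\right)^{2}\right)^{2} = \left(-25 + 0^{2}\right)^{2} = \left(-25 + 0\right)^{2} = \left(-25\right)^{2} = 625$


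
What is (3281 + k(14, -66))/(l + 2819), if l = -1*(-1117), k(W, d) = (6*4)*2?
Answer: 3329/3936 ≈ 0.84578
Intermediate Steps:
k(W, d) = 48 (k(W, d) = 24*2 = 48)
l = 1117
(3281 + k(14, -66))/(l + 2819) = (3281 + 48)/(1117 + 2819) = 3329/3936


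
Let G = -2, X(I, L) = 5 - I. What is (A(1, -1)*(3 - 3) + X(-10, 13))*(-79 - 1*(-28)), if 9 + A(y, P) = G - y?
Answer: -765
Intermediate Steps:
A(y, P) = -11 - y (A(y, P) = -9 + (-2 - y) = -11 - y)
(A(1, -1)*(3 - 3) + X(-10, 13))*(-79 - 1*(-28)) = ((-11 - 1*1)*(3 - 3) + (5 - 1*(-10)))*(-79 - 1*(-28)) = ((-11 - 1)*0 + (5 + 10))*(-79 + 28) = (-12*0 + 15)*(-51) = (0 + 15)*(-51) = 15*(-51) = -765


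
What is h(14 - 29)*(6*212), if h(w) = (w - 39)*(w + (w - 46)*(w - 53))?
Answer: -283887504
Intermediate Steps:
h(w) = (-39 + w)*(w + (-53 + w)*(-46 + w)) (h(w) = (-39 + w)*(w + (-46 + w)*(-53 + w)) = (-39 + w)*(w + (-53 + w)*(-46 + w)))
h(14 - 29)*(6*212) = (-95082 + (14 - 29)**3 - 137*(14 - 29)**2 + 6260*(14 - 29))*(6*212) = (-95082 + (-15)**3 - 137*(-15)**2 + 6260*(-15))*1272 = (-95082 - 3375 - 137*225 - 93900)*1272 = (-95082 - 3375 - 30825 - 93900)*1272 = -223182*1272 = -283887504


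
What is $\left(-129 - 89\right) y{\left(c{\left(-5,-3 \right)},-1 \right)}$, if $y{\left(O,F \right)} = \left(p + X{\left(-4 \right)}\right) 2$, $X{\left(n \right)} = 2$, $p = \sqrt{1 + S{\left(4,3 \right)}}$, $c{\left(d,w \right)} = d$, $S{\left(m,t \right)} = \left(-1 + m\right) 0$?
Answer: $-1308$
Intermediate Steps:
$S{\left(m,t \right)} = 0$
$p = 1$ ($p = \sqrt{1 + 0} = \sqrt{1} = 1$)
$y{\left(O,F \right)} = 6$ ($y{\left(O,F \right)} = \left(1 + 2\right) 2 = 3 \cdot 2 = 6$)
$\left(-129 - 89\right) y{\left(c{\left(-5,-3 \right)},-1 \right)} = \left(-129 - 89\right) 6 = \left(-218\right) 6 = -1308$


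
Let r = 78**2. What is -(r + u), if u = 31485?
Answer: -37569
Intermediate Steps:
r = 6084
-(r + u) = -(6084 + 31485) = -1*37569 = -37569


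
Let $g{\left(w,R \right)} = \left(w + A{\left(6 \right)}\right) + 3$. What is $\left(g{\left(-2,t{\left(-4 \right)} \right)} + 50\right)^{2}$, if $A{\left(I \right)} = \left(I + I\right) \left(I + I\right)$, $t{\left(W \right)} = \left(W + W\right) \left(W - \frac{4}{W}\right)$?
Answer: $38025$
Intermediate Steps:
$t{\left(W \right)} = 2 W \left(W - \frac{4}{W}\right)$
$A{\left(I \right)} = 4 I^{2}$ ($A{\left(I \right)} = 2 I 2 I = 4 I^{2}$)
$g{\left(w,R \right)} = 147 + w$ ($g{\left(w,R \right)} = \left(w + 4 \cdot 6^{2}\right) + 3 = \left(w + 4 \cdot 36\right) + 3 = \left(w + 144\right) + 3 = \left(144 + w\right) + 3 = 147 + w$)
$\left(g{\left(-2,t{\left(-4 \right)} \right)} + 50\right)^{2} = \left(\left(147 - 2\right) + 50\right)^{2} = \left(145 + 50\right)^{2} = 195^{2} = 38025$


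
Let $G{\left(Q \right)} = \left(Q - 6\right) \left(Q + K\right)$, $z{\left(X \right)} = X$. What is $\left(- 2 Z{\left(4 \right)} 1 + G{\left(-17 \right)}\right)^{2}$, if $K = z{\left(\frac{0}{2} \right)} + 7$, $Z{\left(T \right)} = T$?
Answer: $49284$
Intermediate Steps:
$K = 7$ ($K = \frac{0}{2} + 7 = 0 \cdot \frac{1}{2} + 7 = 0 + 7 = 7$)
$G{\left(Q \right)} = \left(-6 + Q\right) \left(7 + Q\right)$ ($G{\left(Q \right)} = \left(Q - 6\right) \left(Q + 7\right) = \left(-6 + Q\right) \left(7 + Q\right)$)
$\left(- 2 Z{\left(4 \right)} 1 + G{\left(-17 \right)}\right)^{2} = \left(\left(-2\right) 4 \cdot 1 - \left(59 - 289\right)\right)^{2} = \left(\left(-8\right) 1 - -230\right)^{2} = \left(-8 + 230\right)^{2} = 222^{2} = 49284$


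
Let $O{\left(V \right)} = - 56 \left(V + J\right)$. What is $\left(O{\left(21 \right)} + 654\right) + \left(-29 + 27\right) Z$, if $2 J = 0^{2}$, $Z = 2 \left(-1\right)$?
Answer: $-518$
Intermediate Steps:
$Z = -2$
$J = 0$ ($J = \frac{0^{2}}{2} = \frac{1}{2} \cdot 0 = 0$)
$O{\left(V \right)} = - 56 V$ ($O{\left(V \right)} = - 56 \left(V + 0\right) = - 56 V$)
$\left(O{\left(21 \right)} + 654\right) + \left(-29 + 27\right) Z = \left(\left(-56\right) 21 + 654\right) + \left(-29 + 27\right) \left(-2\right) = \left(-1176 + 654\right) - -4 = -522 + 4 = -518$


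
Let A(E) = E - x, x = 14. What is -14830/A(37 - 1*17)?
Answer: -7415/3 ≈ -2471.7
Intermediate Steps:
A(E) = -14 + E (A(E) = E - 1*14 = E - 14 = -14 + E)
-14830/A(37 - 1*17) = -14830/(-14 + (37 - 1*17)) = -14830/(-14 + (37 - 17)) = -14830/(-14 + 20) = -14830/6 = -14830*⅙ = -7415/3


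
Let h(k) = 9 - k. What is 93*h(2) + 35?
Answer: 686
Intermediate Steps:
93*h(2) + 35 = 93*(9 - 1*2) + 35 = 93*(9 - 2) + 35 = 93*7 + 35 = 651 + 35 = 686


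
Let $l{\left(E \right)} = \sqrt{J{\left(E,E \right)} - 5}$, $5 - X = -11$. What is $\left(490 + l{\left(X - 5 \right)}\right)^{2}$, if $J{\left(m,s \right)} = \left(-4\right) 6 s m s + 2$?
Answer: $\left(490 + i \sqrt{31947}\right)^{2} \approx 2.0815 \cdot 10^{5} + 1.7516 \cdot 10^{5} i$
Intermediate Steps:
$J{\left(m,s \right)} = 2 - 24 m s^{2}$ ($J{\left(m,s \right)} = - 24 s m s + 2 = - 24 m s s + 2 = - 24 m s^{2} + 2 = 2 - 24 m s^{2}$)
$X = 16$ ($X = 5 - -11 = 5 + 11 = 16$)
$l{\left(E \right)} = \sqrt{-3 - 24 E^{3}}$ ($l{\left(E \right)} = \sqrt{\left(2 - 24 E E^{2}\right) - 5} = \sqrt{\left(2 - 24 E^{3}\right) - 5} = \sqrt{-3 - 24 E^{3}}$)
$\left(490 + l{\left(X - 5 \right)}\right)^{2} = \left(490 + \sqrt{-3 - 24 \left(16 - 5\right)^{3}}\right)^{2} = \left(490 + \sqrt{-3 - 24 \cdot 11^{3}}\right)^{2} = \left(490 + \sqrt{-3 - 31944}\right)^{2} = \left(490 + \sqrt{-31947}\right)^{2} = \left(490 + i \sqrt{31947}\right)^{2}$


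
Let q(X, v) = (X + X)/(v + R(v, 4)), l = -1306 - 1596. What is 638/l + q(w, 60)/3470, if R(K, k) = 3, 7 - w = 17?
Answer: -6976561/31720311 ≈ -0.21994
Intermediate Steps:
w = -10 (w = 7 - 1*17 = 7 - 17 = -10)
l = -2902
q(X, v) = 2*X/(3 + v) (q(X, v) = (X + X)/(v + 3) = (2*X)/(3 + v) = 2*X/(3 + v))
638/l + q(w, 60)/3470 = 638/(-2902) + (2*(-10)/(3 + 60))/3470 = 638*(-1/2902) + (2*(-10)/63)*(1/3470) = -319/1451 + (2*(-10)*(1/63))*(1/3470) = -319/1451 - 20/63*1/3470 = -319/1451 - 2/21861 = -6976561/31720311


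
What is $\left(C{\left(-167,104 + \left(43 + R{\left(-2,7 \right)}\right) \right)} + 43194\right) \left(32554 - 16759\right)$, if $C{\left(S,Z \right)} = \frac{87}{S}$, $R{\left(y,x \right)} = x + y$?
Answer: $\frac{113934247245}{167} \approx 6.8224 \cdot 10^{8}$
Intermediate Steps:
$\left(C{\left(-167,104 + \left(43 + R{\left(-2,7 \right)}\right) \right)} + 43194\right) \left(32554 - 16759\right) = \left(\frac{87}{-167} + 43194\right) \left(32554 - 16759\right) = \left(87 \left(- \frac{1}{167}\right) + 43194\right) 15795 = \left(- \frac{87}{167} + 43194\right) 15795 = \frac{7213311}{167} \cdot 15795 = \frac{113934247245}{167}$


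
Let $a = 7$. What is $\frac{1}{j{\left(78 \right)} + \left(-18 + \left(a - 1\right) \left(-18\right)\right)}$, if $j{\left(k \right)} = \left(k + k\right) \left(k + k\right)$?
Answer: $\frac{1}{24210} \approx 4.1305 \cdot 10^{-5}$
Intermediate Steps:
$j{\left(k \right)} = 4 k^{2}$ ($j{\left(k \right)} = 2 k 2 k = 4 k^{2}$)
$\frac{1}{j{\left(78 \right)} + \left(-18 + \left(a - 1\right) \left(-18\right)\right)} = \frac{1}{4 \cdot 78^{2} + \left(-18 + \left(7 - 1\right) \left(-18\right)\right)} = \frac{1}{4 \cdot 6084 + \left(-18 + 6 \left(-18\right)\right)} = \frac{1}{24336 - 126} = \frac{1}{24210}$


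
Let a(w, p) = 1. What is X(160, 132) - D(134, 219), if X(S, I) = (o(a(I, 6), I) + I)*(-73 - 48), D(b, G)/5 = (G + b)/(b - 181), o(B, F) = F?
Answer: -1499603/47 ≈ -31906.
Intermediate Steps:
D(b, G) = 5*(G + b)/(-181 + b) (D(b, G) = 5*((G + b)/(b - 181)) = 5*((G + b)/(-181 + b)) = 5*(G + b)/(-181 + b))
X(S, I) = -242*I (X(S, I) = (I + I)*(-73 - 48) = (2*I)*(-121) = -242*I)
X(160, 132) - D(134, 219) = -242*132 - 5*(219 + 134)/(-181 + 134) = -31944 - 5*353/(-47) = -31944 - 5*(-1)*353/47 = -31944 - 1*(-1765/47) = -31944 + 1765/47 = -1499603/47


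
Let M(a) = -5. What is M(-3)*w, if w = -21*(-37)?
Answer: -3885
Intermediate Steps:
w = 777
M(-3)*w = -5*777 = -3885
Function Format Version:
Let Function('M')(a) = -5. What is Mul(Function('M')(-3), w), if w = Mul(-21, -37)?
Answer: -3885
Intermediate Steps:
w = 777
Mul(Function('M')(-3), w) = Mul(-5, 777) = -3885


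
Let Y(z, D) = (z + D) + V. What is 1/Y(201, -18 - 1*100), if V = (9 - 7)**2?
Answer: 1/87 ≈ 0.011494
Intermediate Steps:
V = 4 (V = 2**2 = 4)
Y(z, D) = 4 + D + z (Y(z, D) = (z + D) + 4 = (D + z) + 4 = 4 + D + z)
1/Y(201, -18 - 1*100) = 1/(4 + (-18 - 1*100) + 201) = 1/(4 + (-18 - 100) + 201) = 1/(4 - 118 + 201) = 1/87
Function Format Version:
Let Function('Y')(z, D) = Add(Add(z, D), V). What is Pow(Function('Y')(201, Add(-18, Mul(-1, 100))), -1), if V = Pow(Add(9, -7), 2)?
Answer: Rational(1, 87) ≈ 0.011494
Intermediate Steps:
V = 4 (V = Pow(2, 2) = 4)
Function('Y')(z, D) = Add(4, D, z) (Function('Y')(z, D) = Add(Add(z, D), 4) = Add(Add(D, z), 4) = Add(4, D, z))
Pow(Function('Y')(201, Add(-18, Mul(-1, 100))), -1) = Pow(Add(4, Add(-18, Mul(-1, 100)), 201), -1) = Pow(Add(4, Add(-18, -100), 201), -1) = Pow(Add(4, -118, 201), -1) = Pow(87, -1) = Rational(1, 87)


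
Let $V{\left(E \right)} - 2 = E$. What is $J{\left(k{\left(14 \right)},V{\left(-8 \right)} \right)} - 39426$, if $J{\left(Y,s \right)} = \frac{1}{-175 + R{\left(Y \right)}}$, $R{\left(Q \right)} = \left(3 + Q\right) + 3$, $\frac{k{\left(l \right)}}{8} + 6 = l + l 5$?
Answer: $- \frac{17938829}{455} \approx -39426.0$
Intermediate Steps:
$V{\left(E \right)} = 2 + E$
$k{\left(l \right)} = -48 + 48 l$ ($k{\left(l \right)} = -48 + 8 \left(l + l 5\right) = -48 + 8 \left(l + 5 l\right) = -48 + 8 \cdot 6 l = -48 + 48 l$)
$R{\left(Q \right)} = 6 + Q$
$J{\left(Y,s \right)} = \frac{1}{-169 + Y}$ ($J{\left(Y,s \right)} = \frac{1}{-175 + \left(6 + Y\right)} = \frac{1}{-169 + Y}$)
$J{\left(k{\left(14 \right)},V{\left(-8 \right)} \right)} - 39426 = \frac{1}{-169 + \left(-48 + 48 \cdot 14\right)} - 39426 = \frac{1}{-169 + \left(-48 + 672\right)} - 39426 = \frac{1}{-169 + 624} - 39426 = \frac{1}{455} - 39426 = - \frac{17938829}{455}$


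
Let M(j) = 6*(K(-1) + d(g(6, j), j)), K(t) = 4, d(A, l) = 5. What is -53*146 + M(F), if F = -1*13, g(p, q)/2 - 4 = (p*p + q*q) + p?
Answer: -7684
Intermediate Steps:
g(p, q) = 8 + 2*p + 2*p**2 + 2*q**2 (g(p, q) = 8 + 2*((p*p + q*q) + p) = 8 + 2*((p**2 + q**2) + p) = 8 + 2*(p + p**2 + q**2) = 8 + (2*p + 2*p**2 + 2*q**2) = 8 + 2*p + 2*p**2 + 2*q**2)
F = -13
M(j) = 54 (M(j) = 6*(4 + 5) = 6*9 = 54)
-53*146 + M(F) = -53*146 + 54 = -7738 + 54 = -7684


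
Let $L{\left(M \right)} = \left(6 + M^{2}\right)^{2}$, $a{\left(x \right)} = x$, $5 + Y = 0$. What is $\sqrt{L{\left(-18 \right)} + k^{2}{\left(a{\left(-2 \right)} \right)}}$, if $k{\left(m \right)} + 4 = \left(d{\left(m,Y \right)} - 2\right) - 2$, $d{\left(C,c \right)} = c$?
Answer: $\sqrt{109069} \approx 330.26$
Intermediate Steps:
$Y = -5$ ($Y = -5 + 0 = -5$)
$k{\left(m \right)} = -13$ ($k{\left(m \right)} = -4 - 9 = -13$)
$\sqrt{L{\left(-18 \right)} + k^{2}{\left(a{\left(-2 \right)} \right)}} = \sqrt{\left(6 + \left(-18\right)^{2}\right)^{2} + \left(-13\right)^{2}} = \sqrt{\left(6 + 324\right)^{2} + 169} = \sqrt{330^{2} + 169} = \sqrt{108900 + 169} = \sqrt{109069}$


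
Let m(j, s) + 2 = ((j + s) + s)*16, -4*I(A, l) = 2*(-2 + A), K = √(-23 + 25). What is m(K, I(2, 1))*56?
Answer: -112 + 896*√2 ≈ 1155.1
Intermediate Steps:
K = √2 ≈ 1.4142
I(A, l) = 1 - A/2 (I(A, l) = -(-2 + A)/2 = -(-4 + 2*A)/4 = 1 - A/2)
m(j, s) = -2 + 16*j + 32*s (m(j, s) = -2 + ((j + s) + s)*16 = -2 + (j + 2*s)*16 = -2 + (16*j + 32*s) = -2 + 16*j + 32*s)
m(K, I(2, 1))*56 = (-2 + 16*√2 + 32*(1 - ½*2))*56 = (-2 + 16*√2 + 32*(1 - 1))*56 = (-2 + 16*√2 + 32*0)*56 = (-2 + 16*√2 + 0)*56 = (-2 + 16*√2)*56 = -112 + 896*√2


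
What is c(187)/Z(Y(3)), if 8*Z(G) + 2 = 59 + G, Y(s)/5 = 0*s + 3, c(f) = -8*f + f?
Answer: -1309/9 ≈ -145.44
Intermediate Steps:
c(f) = -7*f
Y(s) = 15 (Y(s) = 5*(0*s + 3) = 5*(0 + 3) = 5*3 = 15)
Z(G) = 57/8 + G/8 (Z(G) = -1/4 + (59 + G)/8 = -1/4 + (59/8 + G/8) = 57/8 + G/8)
c(187)/Z(Y(3)) = (-7*187)/(57/8 + (1/8)*15) = -1309/(57/8 + 15/8) = -1309/9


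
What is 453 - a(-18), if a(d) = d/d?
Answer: 452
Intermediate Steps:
a(d) = 1
453 - a(-18) = 453 - 1*1 = 453 - 1 = 452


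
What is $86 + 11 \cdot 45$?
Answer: $581$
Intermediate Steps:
$86 + 11 \cdot 45 = 86 + 495 = 581$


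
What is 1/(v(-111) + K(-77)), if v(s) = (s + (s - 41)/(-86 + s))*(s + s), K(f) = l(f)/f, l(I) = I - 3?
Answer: 15169/371211970 ≈ 4.0863e-5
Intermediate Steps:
l(I) = -3 + I
K(f) = (-3 + f)/f
v(s) = 2*s*(s + (-41 + s)/(-86 + s)) (v(s) = (s + (-41 + s)/(-86 + s))*(2*s) = 2*s*(s + (-41 + s)/(-86 + s)))
1/(v(-111) + K(-77)) = 1/(2*(-111)*(-41 + (-111)² - 85*(-111))/(-86 - 111) + (-3 - 77)/(-77)) = 1/(2*(-111)*(-41 + 12321 + 9435)/(-197) - 1/77*(-80)) = 1/(2*(-111)*(-1/197)*21715 + 80/77) = 1/(4820730/197 + 80/77) = 1/(371211970/15169) = 15169/371211970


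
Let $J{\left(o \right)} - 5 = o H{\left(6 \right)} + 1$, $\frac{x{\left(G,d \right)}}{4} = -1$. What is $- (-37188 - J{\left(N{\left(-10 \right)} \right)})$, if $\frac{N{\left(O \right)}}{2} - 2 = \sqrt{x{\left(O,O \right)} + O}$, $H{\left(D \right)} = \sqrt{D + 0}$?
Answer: $37194 + 2 \sqrt{6} \left(2 + i \sqrt{14}\right) \approx 37204.0 + 18.33 i$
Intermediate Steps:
$H{\left(D \right)} = \sqrt{D}$
$x{\left(G,d \right)} = -4$ ($x{\left(G,d \right)} = 4 \left(-1\right) = -4$)
$N{\left(O \right)} = 4 + 2 \sqrt{-4 + O}$
$J{\left(o \right)} = 6 + o \sqrt{6}$ ($J{\left(o \right)} = 5 + \left(o \sqrt{6} + 1\right) = 5 + \left(1 + o \sqrt{6}\right) = 6 + o \sqrt{6}$)
$- (-37188 - J{\left(N{\left(-10 \right)} \right)}) = - (-37188 - \left(6 + \left(4 + 2 \sqrt{-4 - 10}\right) \sqrt{6}\right)) = - (-37188 - \left(6 + \left(4 + 2 \sqrt{-14}\right) \sqrt{6}\right)) = - (-37188 - \left(6 + \left(4 + 2 i \sqrt{14}\right) \sqrt{6}\right)) = - (-37188 - \left(6 + \sqrt{6} \left(4 + 2 i \sqrt{14}\right)\right)) = - (-37194 - \sqrt{6} \left(4 + 2 i \sqrt{14}\right)) = 37194 + \sqrt{6} \left(4 + 2 i \sqrt{14}\right)$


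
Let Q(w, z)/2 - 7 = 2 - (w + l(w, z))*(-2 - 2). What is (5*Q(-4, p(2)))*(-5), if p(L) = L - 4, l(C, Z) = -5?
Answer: 1350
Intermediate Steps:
p(L) = -4 + L
Q(w, z) = -22 + 8*w (Q(w, z) = 14 + 2*(2 - (w - 5)*(-2 - 2)) = 14 + 2*(2 - (-5 + w)*(-4)) = 14 + 2*(2 - (20 - 4*w)) = 14 + 2*(2 + (-20 + 4*w)) = 14 + 2*(-18 + 4*w) = 14 + (-36 + 8*w) = -22 + 8*w)
(5*Q(-4, p(2)))*(-5) = (5*(-22 + 8*(-4)))*(-5) = (5*(-22 - 32))*(-5) = (5*(-54))*(-5) = -270*(-5) = 1350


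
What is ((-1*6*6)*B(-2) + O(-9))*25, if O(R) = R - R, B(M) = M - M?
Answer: 0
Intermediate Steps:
B(M) = 0
O(R) = 0
((-1*6*6)*B(-2) + O(-9))*25 = ((-1*6*6)*0 + 0)*25 = (-6*6*0 + 0)*25 = (-36*0 + 0)*25 = (0 + 0)*25 = 0*25 = 0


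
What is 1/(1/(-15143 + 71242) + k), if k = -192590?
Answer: -56099/10804106409 ≈ -5.1924e-6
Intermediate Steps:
1/(1/(-15143 + 71242) + k) = 1/(1/(-15143 + 71242) - 192590) = 1/(1/56099 - 192590) = 1/(-10804106409/56099) = -56099/10804106409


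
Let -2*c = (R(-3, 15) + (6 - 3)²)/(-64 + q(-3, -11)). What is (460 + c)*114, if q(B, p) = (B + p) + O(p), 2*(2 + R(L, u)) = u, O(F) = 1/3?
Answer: 24441999/466 ≈ 52451.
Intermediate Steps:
O(F) = ⅓
R(L, u) = -2 + u/2
q(B, p) = ⅓ + B + p (q(B, p) = (B + p) + ⅓ = ⅓ + B + p)
c = 87/932 (c = -((-2 + (½)*15) + (6 - 3)²)/(2*(-64 + (⅓ - 3 - 11))) = -((-2 + 15/2) + 3²)/(2*(-64 - 41/3)) = -(11/2 + 9)/(2*(-233/3)) = -29*(-3)/(4*233) = -½*(-87/466) = 87/932 ≈ 0.093348)
(460 + c)*114 = (460 + 87/932)*114 = (428807/932)*114 = 24441999/466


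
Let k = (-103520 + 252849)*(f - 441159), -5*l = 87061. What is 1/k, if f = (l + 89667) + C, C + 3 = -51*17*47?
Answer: -5/305867753449 ≈ -1.6347e-11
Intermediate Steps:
C = -40752 (C = -3 - 51*17*47 = -3 - 867*47 = -3 - 40749 = -40752)
l = -87061/5 (l = -1/5*87061 = -87061/5 ≈ -17412.)
f = 157514/5 (f = (-87061/5 + 89667) - 40752 = 361274/5 - 40752 = 157514/5 ≈ 31503.)
k = -305867753449/5 (k = (-103520 + 252849)*(157514/5 - 441159) = 149329*(-2048281/5) = -305867753449/5 ≈ -6.1174e+10)
1/k = 1/(-305867753449/5) = -5/305867753449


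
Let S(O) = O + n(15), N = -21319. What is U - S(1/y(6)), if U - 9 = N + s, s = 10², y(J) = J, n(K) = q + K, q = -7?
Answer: -127309/6 ≈ -21218.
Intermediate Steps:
n(K) = -7 + K
s = 100
S(O) = 8 + O (S(O) = O + (-7 + 15) = O + 8 = 8 + O)
U = -21210 (U = 9 + (-21319 + 100) = 9 - 21219 = -21210)
U - S(1/y(6)) = -21210 - (8 + 1/6) = -21210 - (8 + ⅙) = -21210 - 1*49/6 = -21210 - 49/6 = -127309/6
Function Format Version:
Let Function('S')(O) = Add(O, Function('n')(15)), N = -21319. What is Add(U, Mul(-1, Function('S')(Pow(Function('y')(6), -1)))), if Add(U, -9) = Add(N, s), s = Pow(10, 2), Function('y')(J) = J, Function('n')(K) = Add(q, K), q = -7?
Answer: Rational(-127309, 6) ≈ -21218.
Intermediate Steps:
Function('n')(K) = Add(-7, K)
s = 100
Function('S')(O) = Add(8, O) (Function('S')(O) = Add(O, Add(-7, 15)) = Add(O, 8) = Add(8, O))
U = -21210 (U = Add(9, Add(-21319, 100)) = Add(9, -21219) = -21210)
Add(U, Mul(-1, Function('S')(Pow(Function('y')(6), -1)))) = Add(-21210, Mul(-1, Add(8, Pow(6, -1)))) = Add(-21210, Mul(-1, Add(8, Rational(1, 6)))) = Add(-21210, Mul(-1, Rational(49, 6))) = Add(-21210, Rational(-49, 6)) = Rational(-127309, 6)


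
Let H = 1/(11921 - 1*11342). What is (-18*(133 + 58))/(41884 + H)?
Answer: -1990602/24250837 ≈ -0.082084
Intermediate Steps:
H = 1/579 (H = 1/(11921 - 11342) = 1/579 ≈ 0.0017271)
(-18*(133 + 58))/(41884 + H) = (-18*(133 + 58))/(41884 + 1/579) = (-18*191)/(24250837/579) = -3438*579/24250837 = -1990602/24250837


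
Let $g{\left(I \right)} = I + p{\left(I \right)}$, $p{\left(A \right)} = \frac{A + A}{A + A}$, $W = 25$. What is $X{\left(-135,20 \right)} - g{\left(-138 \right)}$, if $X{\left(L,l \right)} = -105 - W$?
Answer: $7$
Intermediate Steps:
$p{\left(A \right)} = 1$ ($p{\left(A \right)} = \frac{2 A}{2 A} = 2 A \frac{1}{2 A} = 1$)
$g{\left(I \right)} = 1 + I$ ($g{\left(I \right)} = I + 1 = 1 + I$)
$X{\left(L,l \right)} = -130$ ($X{\left(L,l \right)} = -105 - 25 = -130$)
$X{\left(-135,20 \right)} - g{\left(-138 \right)} = -130 - \left(1 - 138\right) = -130 - -137 = -130 + 137 = 7$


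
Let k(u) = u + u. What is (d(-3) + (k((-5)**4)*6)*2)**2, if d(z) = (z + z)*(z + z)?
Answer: 226081296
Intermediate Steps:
d(z) = 4*z**2 (d(z) = (2*z)*(2*z) = 4*z**2)
k(u) = 2*u
(d(-3) + (k((-5)**4)*6)*2)**2 = (4*(-3)**2 + ((2*(-5)**4)*6)*2)**2 = (4*9 + ((2*625)*6)*2)**2 = (36 + (1250*6)*2)**2 = (36 + 7500*2)**2 = (36 + 15000)**2 = 15036**2 = 226081296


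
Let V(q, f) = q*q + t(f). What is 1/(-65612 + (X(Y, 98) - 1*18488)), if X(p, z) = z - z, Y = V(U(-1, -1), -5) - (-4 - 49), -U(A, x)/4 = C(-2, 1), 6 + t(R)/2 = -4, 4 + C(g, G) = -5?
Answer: -1/84100 ≈ -1.1891e-5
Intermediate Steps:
C(g, G) = -9 (C(g, G) = -4 - 5 = -9)
t(R) = -20 (t(R) = -12 + 2*(-4) = -12 - 8 = -20)
U(A, x) = 36 (U(A, x) = -4*(-9) = 36)
V(q, f) = -20 + q² (V(q, f) = q*q - 20 = q² - 20 = -20 + q²)
Y = 1329 (Y = (-20 + 36²) - (-4 - 49) = (-20 + 1296) - 1*(-53) = 1276 + 53 = 1329)
X(p, z) = 0
1/(-65612 + (X(Y, 98) - 1*18488)) = 1/(-65612 + (0 - 1*18488)) = 1/(-65612 + (0 - 18488)) = 1/(-65612 - 18488) = 1/(-84100) = -1/84100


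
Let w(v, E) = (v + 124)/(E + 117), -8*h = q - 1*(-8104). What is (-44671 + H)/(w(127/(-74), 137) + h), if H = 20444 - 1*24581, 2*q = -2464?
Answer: 917395168/16136715 ≈ 56.851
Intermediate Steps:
q = -1232 (q = (½)*(-2464) = -1232)
h = -859 (h = -(-1232 - 1*(-8104))/8 = -(-1232 + 8104)/8 = -⅛*6872 = -859)
w(v, E) = (124 + v)/(117 + E)
H = -4137 (H = 20444 - 24581 = -4137)
(-44671 + H)/(w(127/(-74), 137) + h) = (-44671 - 4137)/((124 + 127/(-74))/(117 + 137) - 859) = -48808/((124 + 127*(-1/74))/254 - 859) = -48808/((124 - 127/74)/254 - 859) = -48808/((1/254)*(9049/74) - 859) = -48808/(9049/18796 - 859) = -48808/(-16136715/18796) = -48808*(-18796/16136715) = 917395168/16136715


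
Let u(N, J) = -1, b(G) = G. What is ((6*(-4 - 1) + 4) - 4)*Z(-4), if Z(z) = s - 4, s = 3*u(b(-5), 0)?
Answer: 210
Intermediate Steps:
s = -3 (s = 3*(-1) = -3)
Z(z) = -7 (Z(z) = -3 - 4 = -7)
((6*(-4 - 1) + 4) - 4)*Z(-4) = ((6*(-4 - 1) + 4) - 4)*(-7) = ((6*(-5) + 4) - 4)*(-7) = ((-30 + 4) - 4)*(-7) = (-26 - 4)*(-7) = -30*(-7) = 210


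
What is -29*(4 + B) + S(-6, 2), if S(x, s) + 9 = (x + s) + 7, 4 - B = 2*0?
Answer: -238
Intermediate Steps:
B = 4 (B = 4 - 2*0 = 4 - 1*0 = 4 + 0 = 4)
S(x, s) = -2 + s + x (S(x, s) = -9 + ((x + s) + 7) = -9 + ((s + x) + 7) = -9 + (7 + s + x) = -2 + s + x)
-29*(4 + B) + S(-6, 2) = -29*(4 + 4) + (-2 + 2 - 6) = -29*8 - 6 = -232 - 6 = -238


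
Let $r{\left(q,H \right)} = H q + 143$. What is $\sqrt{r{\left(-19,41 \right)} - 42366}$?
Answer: $3 i \sqrt{4778} \approx 207.37 i$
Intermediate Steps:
$r{\left(q,H \right)} = 143 + H q$
$\sqrt{r{\left(-19,41 \right)} - 42366} = \sqrt{\left(143 + 41 \left(-19\right)\right) - 42366} = \sqrt{\left(143 - 779\right) - 42366} = \sqrt{-636 - 42366} = \sqrt{-43002} = 3 i \sqrt{4778}$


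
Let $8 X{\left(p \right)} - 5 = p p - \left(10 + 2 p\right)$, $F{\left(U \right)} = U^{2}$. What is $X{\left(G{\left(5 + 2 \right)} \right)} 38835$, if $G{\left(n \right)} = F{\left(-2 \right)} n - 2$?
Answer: $\frac{24038865}{8} \approx 3.0049 \cdot 10^{6}$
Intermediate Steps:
$G{\left(n \right)} = -2 + 4 n$ ($G{\left(n \right)} = \left(-2\right)^{2} n - 2 = 4 n - 2 = -2 + 4 n$)
$X{\left(p \right)} = - \frac{5}{8} - \frac{p}{4} + \frac{p^{2}}{8}$ ($X{\left(p \right)} = \frac{5}{8} + \frac{p p - \left(10 + 2 p\right)}{8} = \frac{5}{8} + \frac{p^{2} - \left(10 + 2 p\right)}{8} = \frac{5}{8} + \frac{-10 + p^{2} - 2 p}{8} = \frac{5}{8} - \left(\frac{5}{4} - \frac{p^{2}}{8} + \frac{p}{4}\right) = - \frac{5}{8} - \frac{p}{4} + \frac{p^{2}}{8}$)
$X{\left(G{\left(5 + 2 \right)} \right)} 38835 = \left(- \frac{5}{8} - \frac{-2 + 4 \left(5 + 2\right)}{4} + \frac{\left(-2 + 4 \left(5 + 2\right)\right)^{2}}{8}\right) 38835 = \left(- \frac{5}{8} - \frac{-2 + 4 \cdot 7}{4} + \frac{\left(-2 + 4 \cdot 7\right)^{2}}{8}\right) 38835 = \left(- \frac{5}{8} - \frac{-2 + 28}{4} + \frac{\left(-2 + 28\right)^{2}}{8}\right) 38835 = \left(- \frac{5}{8} - \frac{13}{2} + \frac{26^{2}}{8}\right) 38835 = \left(- \frac{5}{8} - \frac{13}{2} + \frac{1}{8} \cdot 676\right) 38835 = \left(- \frac{5}{8} - \frac{13}{2} + \frac{169}{2}\right) 38835 = \frac{619}{8} \cdot 38835 = \frac{24038865}{8}$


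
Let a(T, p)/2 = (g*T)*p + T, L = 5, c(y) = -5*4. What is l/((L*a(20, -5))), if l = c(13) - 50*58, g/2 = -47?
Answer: -73/2355 ≈ -0.030998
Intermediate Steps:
g = -94 (g = 2*(-47) = -94)
c(y) = -20
a(T, p) = 2*T - 188*T*p (a(T, p) = 2*((-94*T)*p + T) = 2*(-94*T*p + T) = 2*(T - 94*T*p) = 2*T - 188*T*p)
l = -2920 (l = -20 - 50*58 = -20 - 2900 = -2920)
l/((L*a(20, -5))) = -2920*1/(200*(1 - 94*(-5))) = -2920*1/(200*(1 + 470)) = -2920/(5*(2*20*471)) = -2920/(5*18840) = -2920/94200 = -2920*1/94200 = -73/2355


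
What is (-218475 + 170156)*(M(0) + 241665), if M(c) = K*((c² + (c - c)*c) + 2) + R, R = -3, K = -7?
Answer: -11676189712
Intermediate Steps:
M(c) = -17 - 7*c² (M(c) = -7*((c² + (c - c)*c) + 2) - 3 = -7*((c² + 0*c) + 2) - 3 = -7*((c² + 0) + 2) - 3 = -7*(c² + 2) - 3 = -7*(2 + c²) - 3 = (-14 - 7*c²) - 3 = -17 - 7*c²)
(-218475 + 170156)*(M(0) + 241665) = (-218475 + 170156)*((-17 - 7*0²) + 241665) = -48319*((-17 - 7*0) + 241665) = -48319*((-17 + 0) + 241665) = -48319*(-17 + 241665) = -48319*241648 = -11676189712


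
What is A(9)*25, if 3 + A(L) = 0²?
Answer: -75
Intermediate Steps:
A(L) = -3 (A(L) = -3 + 0² = -3 + 0 = -3)
A(9)*25 = -3*25 = -75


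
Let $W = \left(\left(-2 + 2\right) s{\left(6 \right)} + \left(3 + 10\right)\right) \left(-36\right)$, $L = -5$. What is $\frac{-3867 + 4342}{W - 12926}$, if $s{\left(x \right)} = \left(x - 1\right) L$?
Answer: $- \frac{475}{13394} \approx -0.035464$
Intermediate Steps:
$s{\left(x \right)} = 5 - 5 x$ ($s{\left(x \right)} = \left(x - 1\right) \left(-5\right) = \left(-1 + x\right) \left(-5\right) = 5 - 5 x$)
$W = -468$ ($W = \left(\left(-2 + 2\right) \left(5 - 30\right) + \left(3 + 10\right)\right) \left(-36\right) = \left(0 \left(5 - 30\right) + 13\right) \left(-36\right) = \left(0 \left(-25\right) + 13\right) \left(-36\right) = \left(0 + 13\right) \left(-36\right) = 13 \left(-36\right) = -468$)
$\frac{-3867 + 4342}{W - 12926} = \frac{-3867 + 4342}{-468 - 12926} = \frac{475}{-13394} = 475 \left(- \frac{1}{13394}\right) = - \frac{475}{13394}$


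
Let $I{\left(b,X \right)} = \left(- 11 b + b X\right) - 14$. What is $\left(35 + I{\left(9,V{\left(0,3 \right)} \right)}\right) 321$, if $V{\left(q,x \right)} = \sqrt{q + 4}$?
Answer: $-19260$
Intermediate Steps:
$V{\left(q,x \right)} = \sqrt{4 + q}$
$I{\left(b,X \right)} = -14 - 11 b + X b$ ($I{\left(b,X \right)} = \left(- 11 b + X b\right) - 14 = -14 - 11 b + X b$)
$\left(35 + I{\left(9,V{\left(0,3 \right)} \right)}\right) 321 = \left(35 - \left(113 - \sqrt{4 + 0} \cdot 9\right)\right) 321 = \left(35 - \left(113 - \sqrt{4} \cdot 9\right)\right) 321 = \left(35 - 95\right) 321 = \left(-60\right) 321 = -19260$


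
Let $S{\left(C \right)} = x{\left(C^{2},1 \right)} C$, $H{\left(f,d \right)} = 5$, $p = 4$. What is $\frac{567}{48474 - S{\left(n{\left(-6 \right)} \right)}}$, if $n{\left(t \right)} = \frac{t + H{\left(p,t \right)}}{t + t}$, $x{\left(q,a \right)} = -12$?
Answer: $\frac{81}{6925} \approx 0.011697$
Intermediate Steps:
$n{\left(t \right)} = \frac{5 + t}{2 t}$ ($n{\left(t \right)} = \frac{t + 5}{t + t} = \frac{5 + t}{2 t}$)
$S{\left(C \right)} = - 12 C$
$\frac{567}{48474 - S{\left(n{\left(-6 \right)} \right)}} = \frac{567}{48474 - - 12 \frac{5 - 6}{2 \left(-6\right)}} = \frac{567}{48474 - - 12 \cdot \frac{1}{2} \left(- \frac{1}{6}\right) \left(-1\right)} = \frac{567}{48474 - \left(-12\right) \frac{1}{12}} = \frac{567}{48474 - -1} = \frac{567}{48474 + 1} = \frac{567}{48475} = 567 \cdot \frac{1}{48475} = \frac{81}{6925}$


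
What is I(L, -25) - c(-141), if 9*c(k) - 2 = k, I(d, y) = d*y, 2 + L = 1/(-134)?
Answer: 79151/1206 ≈ 65.631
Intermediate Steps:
L = -269/134 (L = -2 + 1/(-134) = -2 - 1/134 = -269/134 ≈ -2.0075)
c(k) = 2/9 + k/9
I(L, -25) - c(-141) = -269/134*(-25) - (2/9 + (⅑)*(-141)) = 6725/134 - (2/9 - 47/3) = 6725/134 - 1*(-139/9) = 6725/134 + 139/9 = 79151/1206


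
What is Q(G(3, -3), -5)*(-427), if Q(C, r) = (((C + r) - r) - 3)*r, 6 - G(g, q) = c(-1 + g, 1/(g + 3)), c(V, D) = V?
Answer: 2135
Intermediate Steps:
G(g, q) = 7 - g (G(g, q) = 6 - (-1 + g) = 6 + (1 - g) = 7 - g)
Q(C, r) = r*(-3 + C) (Q(C, r) = (C - 3)*r = (-3 + C)*r = r*(-3 + C))
Q(G(3, -3), -5)*(-427) = -5*(-3 + (7 - 1*3))*(-427) = -5*(-3 + (7 - 3))*(-427) = -5*(-3 + 4)*(-427) = -5*1*(-427) = -5*(-427) = 2135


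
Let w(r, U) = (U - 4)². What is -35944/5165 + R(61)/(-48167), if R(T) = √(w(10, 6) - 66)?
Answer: -35944/5165 - I*√62/48167 ≈ -6.9591 - 0.00016347*I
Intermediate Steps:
w(r, U) = (-4 + U)²
R(T) = I*√62 (R(T) = √((-4 + 6)² - 66) = √(2² - 66) = √(4 - 66) = √(-62) = I*√62)
-35944/5165 + R(61)/(-48167) = -35944/5165 + (I*√62)/(-48167) = -35944*1/5165 + (I*√62)*(-1/48167) = -35944/5165 - I*√62/48167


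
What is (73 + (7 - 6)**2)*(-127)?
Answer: -9398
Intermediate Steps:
(73 + (7 - 6)**2)*(-127) = (73 + 1**2)*(-127) = (73 + 1)*(-127) = 74*(-127) = -9398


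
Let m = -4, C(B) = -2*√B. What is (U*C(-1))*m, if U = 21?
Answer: 168*I ≈ 168.0*I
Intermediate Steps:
(U*C(-1))*m = (21*(-2*I))*(-4) = -42*I*(-4) = 168*I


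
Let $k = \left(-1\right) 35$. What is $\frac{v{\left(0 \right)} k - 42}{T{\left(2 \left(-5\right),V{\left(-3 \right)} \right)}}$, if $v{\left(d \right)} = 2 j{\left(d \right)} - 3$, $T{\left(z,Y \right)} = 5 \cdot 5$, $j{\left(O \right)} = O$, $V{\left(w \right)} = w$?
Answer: $\frac{63}{25} \approx 2.52$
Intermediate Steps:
$T{\left(z,Y \right)} = 25$
$k = -35$
$v{\left(d \right)} = -3 + 2 d$ ($v{\left(d \right)} = 2 d - 3 = -3 + 2 d$)
$\frac{v{\left(0 \right)} k - 42}{T{\left(2 \left(-5\right),V{\left(-3 \right)} \right)}} = \frac{\left(-3 + 2 \cdot 0\right) \left(-35\right) - 42}{25} = \left(\left(-3 + 0\right) \left(-35\right) - 42\right) \frac{1}{25} = \left(\left(-3\right) \left(-35\right) - 42\right) \frac{1}{25} = \left(105 - 42\right) \frac{1}{25} = 63 \cdot \frac{1}{25} = \frac{63}{25}$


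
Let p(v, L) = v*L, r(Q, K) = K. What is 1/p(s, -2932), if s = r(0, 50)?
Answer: -1/146600 ≈ -6.8213e-6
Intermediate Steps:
s = 50
p(v, L) = L*v
1/p(s, -2932) = 1/(-2932*50) = 1/(-146600) = -1/146600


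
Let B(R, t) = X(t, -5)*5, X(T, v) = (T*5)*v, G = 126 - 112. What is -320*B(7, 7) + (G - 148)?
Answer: 279866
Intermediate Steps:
G = 14
X(T, v) = 5*T*v (X(T, v) = (5*T)*v = 5*T*v)
B(R, t) = -125*t (B(R, t) = (5*t*(-5))*5 = -25*t*5 = -125*t)
-320*B(7, 7) + (G - 148) = -(-40000)*7 + (14 - 148) = -320*(-875) - 134 = 280000 - 134 = 279866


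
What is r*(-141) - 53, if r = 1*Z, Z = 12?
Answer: -1745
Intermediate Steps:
r = 12 (r = 1*12 = 12)
r*(-141) - 53 = 12*(-141) - 53 = -1692 - 53 = -1745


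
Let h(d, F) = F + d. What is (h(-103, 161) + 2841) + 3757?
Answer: 6656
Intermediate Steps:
(h(-103, 161) + 2841) + 3757 = ((161 - 103) + 2841) + 3757 = (58 + 2841) + 3757 = 2899 + 3757 = 6656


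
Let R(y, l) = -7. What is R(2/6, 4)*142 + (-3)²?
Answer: -985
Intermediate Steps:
R(2/6, 4)*142 + (-3)² = -7*142 + (-3)² = -994 + 9 = -985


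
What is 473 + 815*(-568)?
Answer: -462447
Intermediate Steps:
473 + 815*(-568) = 473 - 462920 = -462447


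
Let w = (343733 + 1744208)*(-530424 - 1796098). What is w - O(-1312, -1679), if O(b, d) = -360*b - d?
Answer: -4857641145201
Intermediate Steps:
O(b, d) = -d - 360*b
w = -4857640671202 (w = 2087941*(-2326522) = -4857640671202)
w - O(-1312, -1679) = -4857640671202 - (-1*(-1679) - 360*(-1312)) = -4857640671202 - (1679 + 472320) = -4857640671202 - 1*473999 = -4857640671202 - 473999 = -4857641145201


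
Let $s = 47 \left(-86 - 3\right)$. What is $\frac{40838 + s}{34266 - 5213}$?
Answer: $\frac{36655}{29053} \approx 1.2617$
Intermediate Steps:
$s = -4183$ ($s = 47 \left(-89\right) = -4183$)
$\frac{40838 + s}{34266 - 5213} = \frac{40838 - 4183}{34266 - 5213} = \frac{36655}{29053}$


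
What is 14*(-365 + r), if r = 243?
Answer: -1708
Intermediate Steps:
14*(-365 + r) = 14*(-365 + 243) = 14*(-122) = -1708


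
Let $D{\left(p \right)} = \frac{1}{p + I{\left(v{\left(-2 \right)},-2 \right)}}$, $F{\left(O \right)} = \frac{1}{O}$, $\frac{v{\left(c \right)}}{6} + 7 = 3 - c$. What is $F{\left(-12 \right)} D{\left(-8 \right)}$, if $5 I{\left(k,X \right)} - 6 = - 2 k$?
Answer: $\frac{1}{24} \approx 0.041667$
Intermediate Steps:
$v{\left(c \right)} = -24 - 6 c$ ($v{\left(c \right)} = -42 + 6 \left(3 - c\right) = -42 - \left(-18 + 6 c\right) = -24 - 6 c$)
$I{\left(k,X \right)} = \frac{6}{5} - \frac{2 k}{5}$ ($I{\left(k,X \right)} = \frac{6}{5} + \frac{\left(-2\right) k}{5} = \frac{6}{5} - \frac{2 k}{5}$)
$D{\left(p \right)} = \frac{1}{6 + p}$ ($D{\left(p \right)} = \frac{1}{p - \left(- \frac{6}{5} + \frac{2 \left(-24 - -12\right)}{5}\right)} = \frac{1}{p - \left(- \frac{6}{5} + \frac{2 \left(-24 + 12\right)}{5}\right)} = \frac{1}{p + \left(\frac{6}{5} - - \frac{24}{5}\right)} = \frac{1}{p + \left(\frac{6}{5} + \frac{24}{5}\right)} = \frac{1}{p + 6} = \frac{1}{6 + p}$)
$F{\left(-12 \right)} D{\left(-8 \right)} = \frac{1}{\left(-12\right) \left(6 - 8\right)} = - \frac{1}{12 \left(-2\right)} = \left(- \frac{1}{12}\right) \left(- \frac{1}{2}\right) = \frac{1}{24}$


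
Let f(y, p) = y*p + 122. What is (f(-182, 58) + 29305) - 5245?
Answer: 13626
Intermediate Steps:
f(y, p) = 122 + p*y (f(y, p) = p*y + 122 = 122 + p*y)
(f(-182, 58) + 29305) - 5245 = ((122 + 58*(-182)) + 29305) - 5245 = ((122 - 10556) + 29305) - 5245 = (-10434 + 29305) - 5245 = 18871 - 5245 = 13626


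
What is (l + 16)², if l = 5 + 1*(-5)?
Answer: 256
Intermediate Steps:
l = 0 (l = 5 - 5 = 0)
(l + 16)² = (0 + 16)² = 16² = 256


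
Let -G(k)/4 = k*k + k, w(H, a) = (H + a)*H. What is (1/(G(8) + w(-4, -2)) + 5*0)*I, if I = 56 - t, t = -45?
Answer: -101/264 ≈ -0.38258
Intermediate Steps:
w(H, a) = H*(H + a)
G(k) = -4*k - 4*k² (G(k) = -4*(k*k + k) = -4*(k² + k) = -4*(k + k²) = -4*k - 4*k²)
I = 101 (I = 56 - 1*(-45) = 56 + 45 = 101)
(1/(G(8) + w(-4, -2)) + 5*0)*I = (1/(-4*8*(1 + 8) - 4*(-4 - 2)) + 5*0)*101 = (1/(-4*8*9 - 4*(-6)) + 0)*101 = (1/(-288 + 24) + 0)*101 = (1/(-264) + 0)*101 = (-1/264 + 0)*101 = -1/264*101 = -101/264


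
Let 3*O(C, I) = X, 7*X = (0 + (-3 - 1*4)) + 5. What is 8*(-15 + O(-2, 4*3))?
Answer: -2536/21 ≈ -120.76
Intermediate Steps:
X = -2/7 (X = ((0 + (-3 - 1*4)) + 5)/7 = ((0 + (-3 - 4)) + 5)/7 = ((0 - 7) + 5)/7 = (-7 + 5)/7 = (⅐)*(-2) = -2/7 ≈ -0.28571)
O(C, I) = -2/21 (O(C, I) = (⅓)*(-2/7) = -2/21)
8*(-15 + O(-2, 4*3)) = 8*(-15 - 2/21) = 8*(-317/21) = -2536/21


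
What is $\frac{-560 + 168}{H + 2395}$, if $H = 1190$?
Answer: $- \frac{392}{3585} \approx -0.10934$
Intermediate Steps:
$\frac{-560 + 168}{H + 2395} = \frac{-560 + 168}{1190 + 2395} = - \frac{392}{3585}$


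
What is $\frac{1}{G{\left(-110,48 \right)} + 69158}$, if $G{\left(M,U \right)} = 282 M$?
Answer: $\frac{1}{38138} \approx 2.6221 \cdot 10^{-5}$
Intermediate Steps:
$\frac{1}{G{\left(-110,48 \right)} + 69158} = \frac{1}{282 \left(-110\right) + 69158} = \frac{1}{-31020 + 69158} = \frac{1}{38138}$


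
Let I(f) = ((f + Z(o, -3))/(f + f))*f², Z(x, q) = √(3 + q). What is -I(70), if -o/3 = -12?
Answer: -2450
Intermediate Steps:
o = 36 (o = -3*(-12) = 36)
I(f) = f²/2 (I(f) = ((f + √(3 - 3))/(f + f))*f² = ((f + √0)/((2*f)))*f² = ((f + 0)*(1/(2*f)))*f² = (f*(1/(2*f)))*f² = f²/2)
-I(70) = -70²/2 = -4900/2 = -1*2450 = -2450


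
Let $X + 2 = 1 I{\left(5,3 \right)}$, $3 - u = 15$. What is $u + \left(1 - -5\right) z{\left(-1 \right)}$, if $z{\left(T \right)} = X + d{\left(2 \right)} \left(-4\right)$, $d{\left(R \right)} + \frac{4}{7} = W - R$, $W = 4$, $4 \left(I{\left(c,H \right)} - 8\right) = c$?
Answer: $- \frac{39}{14} \approx -2.7857$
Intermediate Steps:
$u = -12$ ($u = 3 - 15 = -12$)
$I{\left(c,H \right)} = 8 + \frac{c}{4}$
$d{\left(R \right)} = \frac{24}{7} - R$ ($d{\left(R \right)} = - \frac{4}{7} - \left(-4 + R\right) = \frac{24}{7} - R$)
$X = \frac{29}{4}$ ($X = -2 + 1 \left(8 + \frac{1}{4} \cdot 5\right) = -2 + 1 \left(8 + \frac{5}{4}\right) = -2 + 1 \cdot \frac{37}{4} = -2 + \frac{37}{4} = \frac{29}{4} \approx 7.25$)
$z{\left(T \right)} = \frac{43}{28}$ ($z{\left(T \right)} = \frac{29}{4} + \left(\frac{24}{7} - 2\right) \left(-4\right) = \frac{29}{4} + \frac{10}{7} \left(-4\right) = \frac{29}{4} - \frac{40}{7} = \frac{43}{28}$)
$u + \left(1 - -5\right) z{\left(-1 \right)} = -12 + \left(1 - -5\right) \frac{43}{28} = -12 + \left(1 + 5\right) \frac{43}{28} = -12 + 6 \cdot \frac{43}{28} = -12 + \frac{129}{14} = - \frac{39}{14}$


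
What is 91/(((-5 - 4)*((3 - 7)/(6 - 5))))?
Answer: 91/36 ≈ 2.5278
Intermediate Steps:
91/(((-5 - 4)*((3 - 7)/(6 - 5)))) = 91/((-(-36)/1)) = 91/((-(-36))) = 91/((-9*(-4))) = 91/36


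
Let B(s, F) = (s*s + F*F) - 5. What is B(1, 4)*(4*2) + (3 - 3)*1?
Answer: 96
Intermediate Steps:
B(s, F) = -5 + F**2 + s**2 (B(s, F) = (s**2 + F**2) - 5 = (F**2 + s**2) - 5 = -5 + F**2 + s**2)
B(1, 4)*(4*2) + (3 - 3)*1 = (-5 + 4**2 + 1**2)*(4*2) + (3 - 3)*1 = (-5 + 16 + 1)*8 + 0*1 = 12*8 + 0 = 96 + 0 = 96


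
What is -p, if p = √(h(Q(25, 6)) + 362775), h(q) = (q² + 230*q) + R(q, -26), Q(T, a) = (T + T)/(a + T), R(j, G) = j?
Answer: -5*√13959493/31 ≈ -602.62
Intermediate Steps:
Q(T, a) = 2*T/(T + a) (Q(T, a) = (2*T)/(T + a) = 2*T/(T + a))
h(q) = q² + 231*q (h(q) = (q² + 230*q) + q = q² + 231*q)
p = 5*√13959493/31 (p = √((2*25/(25 + 6))*(231 + 2*25/(25 + 6)) + 362775) = √((2*25/31)*(231 + 2*25/31) + 362775) = √((2*25*(1/31))*(231 + 2*25*(1/31)) + 362775) = √(50*(231 + 50/31)/31 + 362775) = √((50/31)*(7211/31) + 362775) = √(360550/961 + 362775) = √(348987325/961) = 5*√13959493/31 ≈ 602.62)
-p = -5*√13959493/31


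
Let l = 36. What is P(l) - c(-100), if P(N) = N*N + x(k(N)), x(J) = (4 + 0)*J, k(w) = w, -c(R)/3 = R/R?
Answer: 1443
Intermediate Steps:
c(R) = -3 (c(R) = -3*R/R = -3*1 = -3)
x(J) = 4*J
P(N) = N**2 + 4*N (P(N) = N*N + 4*N = N**2 + 4*N)
P(l) - c(-100) = 36*(4 + 36) - 1*(-3) = 36*40 + 3 = 1440 + 3 = 1443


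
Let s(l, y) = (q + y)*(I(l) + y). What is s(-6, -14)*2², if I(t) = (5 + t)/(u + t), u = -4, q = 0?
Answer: 3892/5 ≈ 778.40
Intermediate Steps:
I(t) = (5 + t)/(-4 + t)
s(l, y) = y*(y + (5 + l)/(-4 + l)) (s(l, y) = (0 + y)*((5 + l)/(-4 + l) + y) = y*(y + (5 + l)/(-4 + l)))
s(-6, -14)*2² = -14*(5 - 6 - 14*(-4 - 6))/(-4 - 6)*2² = -14*(5 - 6 - 14*(-10))/(-10)*4 = -14*(-⅒)*(5 - 6 + 140)*4 = -14*(-⅒)*139*4 = (973/5)*4 = 3892/5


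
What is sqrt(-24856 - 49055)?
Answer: I*sqrt(73911) ≈ 271.87*I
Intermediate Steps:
sqrt(-24856 - 49055) = sqrt(-73911) = I*sqrt(73911)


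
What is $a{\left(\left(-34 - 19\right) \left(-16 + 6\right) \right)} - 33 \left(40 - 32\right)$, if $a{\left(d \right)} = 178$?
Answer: $-86$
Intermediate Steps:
$a{\left(\left(-34 - 19\right) \left(-16 + 6\right) \right)} - 33 \left(40 - 32\right) = 178 - 33 \left(40 - 32\right) = 178 - 264 = -86$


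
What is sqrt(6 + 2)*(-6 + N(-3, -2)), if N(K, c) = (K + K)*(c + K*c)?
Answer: -60*sqrt(2) ≈ -84.853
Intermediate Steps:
N(K, c) = 2*K*(c + K*c) (N(K, c) = (2*K)*(c + K*c) = 2*K*(c + K*c))
sqrt(6 + 2)*(-6 + N(-3, -2)) = sqrt(6 + 2)*(-6 + 2*(-3)*(-2)*(1 - 3)) = sqrt(8)*(-6 + 2*(-3)*(-2)*(-2)) = (2*sqrt(2))*(-6 - 24) = (2*sqrt(2))*(-30) = -60*sqrt(2)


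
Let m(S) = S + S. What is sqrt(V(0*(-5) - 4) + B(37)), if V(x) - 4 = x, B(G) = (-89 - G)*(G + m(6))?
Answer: 21*I*sqrt(14) ≈ 78.575*I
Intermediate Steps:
m(S) = 2*S
B(G) = (-89 - G)*(12 + G) (B(G) = (-89 - G)*(G + 2*6) = (-89 - G)*(G + 12) = (-89 - G)*(12 + G))
V(x) = 4 + x
sqrt(V(0*(-5) - 4) + B(37)) = sqrt((4 + (0*(-5) - 4)) + (-1068 - 1*37**2 - 101*37)) = sqrt((4 + (0 - 4)) + (-1068 - 1*1369 - 3737)) = sqrt((4 - 4) + (-1068 - 1369 - 3737)) = sqrt(0 - 6174) = sqrt(-6174) = 21*I*sqrt(14)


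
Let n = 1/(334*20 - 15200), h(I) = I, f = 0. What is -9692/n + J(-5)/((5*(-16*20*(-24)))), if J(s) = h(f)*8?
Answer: 82575840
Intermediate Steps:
J(s) = 0 (J(s) = 0*8 = 0)
n = -1/8520 (n = 1/(6680 - 15200) = 1/(-8520) = -1/8520 ≈ -0.00011737)
-9692/n + J(-5)/((5*(-16*20*(-24)))) = -9692/(-1/8520) + 0/((5*(-16*20*(-24)))) = -9692*(-8520) + 0/((5*(-320*(-24)))) = 82575840 + 0/((5*7680)) = 82575840 + 0/38400 = 82575840 + 0*(1/38400) = 82575840 + 0 = 82575840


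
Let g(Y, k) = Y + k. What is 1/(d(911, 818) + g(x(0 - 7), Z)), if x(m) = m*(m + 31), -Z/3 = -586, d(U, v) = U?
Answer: 1/2501 ≈ 0.00039984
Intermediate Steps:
Z = 1758 (Z = -3*(-586) = 1758)
x(m) = m*(31 + m)
1/(d(911, 818) + g(x(0 - 7), Z)) = 1/(911 + ((0 - 7)*(31 + (0 - 7)) + 1758)) = 1/(911 + (-7*(31 - 7) + 1758)) = 1/(911 + (-7*24 + 1758)) = 1/(911 + (-168 + 1758)) = 1/(911 + 1590) = 1/2501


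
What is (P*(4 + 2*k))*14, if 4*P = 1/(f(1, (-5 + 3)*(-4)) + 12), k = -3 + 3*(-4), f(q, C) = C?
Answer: -91/20 ≈ -4.5500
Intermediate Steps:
k = -15 (k = -3 - 12 = -15)
P = 1/80 (P = 1/(4*((-5 + 3)*(-4) + 12)) = 1/(4*(-2*(-4) + 12)) = 1/(4*(8 + 12)) = (1/4)/20 = (1/4)*(1/20) = 1/80 ≈ 0.012500)
(P*(4 + 2*k))*14 = ((4 + 2*(-15))/80)*14 = ((4 - 30)/80)*14 = ((1/80)*(-26))*14 = -13/40*14 = -91/20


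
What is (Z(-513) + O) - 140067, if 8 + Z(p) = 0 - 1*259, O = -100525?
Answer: -240859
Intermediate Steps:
Z(p) = -267 (Z(p) = -8 + (0 - 1*259) = -8 + (0 - 259) = -8 - 259 = -267)
(Z(-513) + O) - 140067 = (-267 - 100525) - 140067 = -100792 - 140067 = -240859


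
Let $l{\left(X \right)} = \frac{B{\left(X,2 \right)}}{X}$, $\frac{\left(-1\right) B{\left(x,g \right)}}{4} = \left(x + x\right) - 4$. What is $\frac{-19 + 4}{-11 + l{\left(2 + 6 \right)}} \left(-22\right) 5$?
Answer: $- \frac{1650}{17} \approx -97.059$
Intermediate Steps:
$B{\left(x,g \right)} = 16 - 8 x$ ($B{\left(x,g \right)} = - 4 \left(\left(x + x\right) - 4\right) = - 4 \left(2 x - 4\right) = - 4 \left(-4 + 2 x\right) = 16 - 8 x$)
$l{\left(X \right)} = \frac{16 - 8 X}{X}$
$\frac{-19 + 4}{-11 + l{\left(2 + 6 \right)}} \left(-22\right) 5 = \frac{-19 + 4}{-11 - \left(8 - \frac{16}{2 + 6}\right)} \left(-22\right) 5 = - \frac{15}{-11 - \left(8 - \frac{16}{8}\right)} \left(-22\right) 5 = - \frac{15}{-11 + \left(-8 + 16 \cdot \frac{1}{8}\right)} \left(-22\right) 5 = - \frac{15}{-11 + \left(-8 + 2\right)} \left(-22\right) 5 = - \frac{15}{-11 - 6} \left(-22\right) 5 = - \frac{15}{-17} \left(-22\right) 5 = \left(-15\right) \left(- \frac{1}{17}\right) \left(-22\right) 5 = \frac{15}{17} \left(-22\right) 5 = \left(- \frac{330}{17}\right) 5 = - \frac{1650}{17}$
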